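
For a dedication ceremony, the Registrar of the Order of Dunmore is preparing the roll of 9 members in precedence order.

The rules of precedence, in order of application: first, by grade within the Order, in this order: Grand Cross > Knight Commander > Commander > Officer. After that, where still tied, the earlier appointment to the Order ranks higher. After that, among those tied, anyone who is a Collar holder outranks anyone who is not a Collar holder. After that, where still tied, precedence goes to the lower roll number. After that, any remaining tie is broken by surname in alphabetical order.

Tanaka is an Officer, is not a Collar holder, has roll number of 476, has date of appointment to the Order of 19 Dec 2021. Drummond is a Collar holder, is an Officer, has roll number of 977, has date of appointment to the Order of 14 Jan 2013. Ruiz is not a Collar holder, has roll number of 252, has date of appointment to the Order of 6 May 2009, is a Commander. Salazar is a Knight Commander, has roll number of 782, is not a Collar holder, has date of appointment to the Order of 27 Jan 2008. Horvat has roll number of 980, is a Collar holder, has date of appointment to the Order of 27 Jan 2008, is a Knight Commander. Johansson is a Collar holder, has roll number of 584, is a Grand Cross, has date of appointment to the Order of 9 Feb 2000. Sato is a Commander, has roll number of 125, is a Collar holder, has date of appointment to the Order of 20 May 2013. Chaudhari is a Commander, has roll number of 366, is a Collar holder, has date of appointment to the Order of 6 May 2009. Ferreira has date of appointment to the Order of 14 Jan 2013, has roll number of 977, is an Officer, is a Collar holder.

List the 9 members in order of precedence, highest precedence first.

Johansson, Horvat, Salazar, Chaudhari, Ruiz, Sato, Drummond, Ferreira, Tanaka

By grade within the Order: Johansson (Grand Cross); then Horvat and Salazar (Knight Commander); then Chaudhari, Ruiz and Sato (Commander); then Drummond, Ferreira and Tanaka (Officer).
Horvat and Salazar both have date of appointment to the Order 27 Jan 2008, so the next rule applies.
Among Horvat and Salazar, a Collar holder before not a Collar holder: Horvat (a Collar holder) before Salazar (not a Collar holder).
Among Chaudhari, Ruiz and Sato, by date of appointment to the Order (earlier first): Chaudhari and Ruiz (6 May 2009) before Sato (20 May 2013).
Among Chaudhari and Ruiz, a Collar holder before not a Collar holder: Chaudhari (a Collar holder) before Ruiz (not a Collar holder).
Among Drummond, Ferreira and Tanaka, by date of appointment to the Order (earlier first): Drummond and Ferreira (14 Jan 2013) before Tanaka (19 Dec 2021).
Drummond and Ferreira are each a Collar holder, so the next rule applies.
Drummond and Ferreira both have roll number 977, so the next rule applies.
Among Drummond and Ferreira, alphabetically by surname: Drummond before Ferreira.
Full order: Johansson, Horvat, Salazar, Chaudhari, Ruiz, Sato, Drummond, Ferreira, Tanaka.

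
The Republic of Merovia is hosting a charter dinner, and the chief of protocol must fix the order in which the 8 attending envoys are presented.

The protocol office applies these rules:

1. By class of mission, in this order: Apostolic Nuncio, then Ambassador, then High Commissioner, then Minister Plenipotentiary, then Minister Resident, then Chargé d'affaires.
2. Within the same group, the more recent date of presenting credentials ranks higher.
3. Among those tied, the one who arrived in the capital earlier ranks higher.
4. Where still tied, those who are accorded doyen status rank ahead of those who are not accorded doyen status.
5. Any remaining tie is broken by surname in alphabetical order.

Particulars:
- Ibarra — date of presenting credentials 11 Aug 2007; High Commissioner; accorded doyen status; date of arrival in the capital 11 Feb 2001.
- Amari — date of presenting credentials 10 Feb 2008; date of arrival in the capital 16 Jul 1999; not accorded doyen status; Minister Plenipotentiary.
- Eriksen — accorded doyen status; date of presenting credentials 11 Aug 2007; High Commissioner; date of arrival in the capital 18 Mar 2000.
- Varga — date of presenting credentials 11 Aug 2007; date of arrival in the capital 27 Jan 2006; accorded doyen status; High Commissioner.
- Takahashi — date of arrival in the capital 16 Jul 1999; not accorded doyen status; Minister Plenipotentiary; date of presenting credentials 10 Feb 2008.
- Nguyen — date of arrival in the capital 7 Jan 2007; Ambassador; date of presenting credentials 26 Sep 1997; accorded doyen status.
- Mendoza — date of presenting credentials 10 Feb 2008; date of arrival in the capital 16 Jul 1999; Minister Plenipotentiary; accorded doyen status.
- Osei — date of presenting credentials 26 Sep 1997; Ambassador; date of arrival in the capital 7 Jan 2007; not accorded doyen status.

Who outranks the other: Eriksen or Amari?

Eriksen

By class of mission: Nguyen and Osei (Ambassador); then Eriksen, Ibarra and Varga (High Commissioner); then Mendoza, Amari and Takahashi (Minister Plenipotentiary).
Nguyen and Osei both have date of presenting credentials 26 Sep 1997, so the next rule applies.
Nguyen and Osei both have date of arrival in the capital 7 Jan 2007, so the next rule applies.
Among Nguyen and Osei, accorded doyen status before not accorded doyen status: Nguyen (accorded doyen status) before Osei (not accorded doyen status).
Eriksen, Ibarra and Varga all have date of presenting credentials 11 Aug 2007, so the next rule applies.
Among Eriksen, Ibarra and Varga, by date of arrival in the capital (earlier first): Eriksen (18 Mar 2000) before Ibarra (11 Feb 2001) before Varga (27 Jan 2006).
Mendoza, Amari and Takahashi all have date of presenting credentials 10 Feb 2008, so the next rule applies.
Mendoza, Amari and Takahashi all have date of arrival in the capital 16 Jul 1999, so the next rule applies.
Among Mendoza, Amari and Takahashi, accorded doyen status before not accorded doyen status: Mendoza (accorded doyen status) before Amari and Takahashi (not accorded doyen status).
Among Amari and Takahashi, alphabetically by surname: Amari before Takahashi.
So Eriksen takes precedence.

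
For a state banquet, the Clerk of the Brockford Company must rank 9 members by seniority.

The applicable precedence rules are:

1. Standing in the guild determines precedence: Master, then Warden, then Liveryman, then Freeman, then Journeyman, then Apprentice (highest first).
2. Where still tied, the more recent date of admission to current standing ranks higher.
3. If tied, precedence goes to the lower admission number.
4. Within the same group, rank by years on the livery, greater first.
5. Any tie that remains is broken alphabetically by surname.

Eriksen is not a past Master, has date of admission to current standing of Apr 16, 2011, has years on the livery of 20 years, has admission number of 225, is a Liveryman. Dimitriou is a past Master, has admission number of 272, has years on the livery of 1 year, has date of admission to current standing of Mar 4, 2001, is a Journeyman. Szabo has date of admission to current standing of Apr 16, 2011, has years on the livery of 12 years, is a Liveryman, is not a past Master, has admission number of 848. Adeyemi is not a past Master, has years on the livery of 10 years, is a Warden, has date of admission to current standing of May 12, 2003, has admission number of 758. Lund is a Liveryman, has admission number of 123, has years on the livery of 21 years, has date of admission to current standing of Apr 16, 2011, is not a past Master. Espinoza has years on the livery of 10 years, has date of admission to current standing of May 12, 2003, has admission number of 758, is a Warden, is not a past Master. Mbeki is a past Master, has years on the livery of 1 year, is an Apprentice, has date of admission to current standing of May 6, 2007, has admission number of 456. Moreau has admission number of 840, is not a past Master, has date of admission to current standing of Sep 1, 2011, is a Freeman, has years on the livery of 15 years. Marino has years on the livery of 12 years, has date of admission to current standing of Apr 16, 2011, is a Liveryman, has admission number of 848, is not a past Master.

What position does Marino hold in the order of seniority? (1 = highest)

By standing in the guild: Adeyemi and Espinoza (Warden); then Lund, Eriksen, Marino and Szabo (Liveryman); then Moreau (Freeman); then Dimitriou (Journeyman); then Mbeki (Apprentice).
Adeyemi and Espinoza both have date of admission to current standing May 12, 2003, so the next rule applies.
Adeyemi and Espinoza both have admission number 758, so the next rule applies.
Adeyemi and Espinoza both have years on the livery 10 years, so the next rule applies.
Among Adeyemi and Espinoza, alphabetically by surname: Adeyemi before Espinoza.
Lund, Eriksen, Marino and Szabo all have date of admission to current standing Apr 16, 2011, so the next rule applies.
Among Lund, Eriksen, Marino and Szabo, by admission number (lower first): Lund (123) before Eriksen (225) before Marino and Szabo (848).
Marino and Szabo both have years on the livery 12 years, so the next rule applies.
Among Marino and Szabo, alphabetically by surname: Marino before Szabo.
Order: Adeyemi, Espinoza, Lund, Eriksen, Marino, Szabo, Moreau, Dimitriou, Mbeki. So position 5.

5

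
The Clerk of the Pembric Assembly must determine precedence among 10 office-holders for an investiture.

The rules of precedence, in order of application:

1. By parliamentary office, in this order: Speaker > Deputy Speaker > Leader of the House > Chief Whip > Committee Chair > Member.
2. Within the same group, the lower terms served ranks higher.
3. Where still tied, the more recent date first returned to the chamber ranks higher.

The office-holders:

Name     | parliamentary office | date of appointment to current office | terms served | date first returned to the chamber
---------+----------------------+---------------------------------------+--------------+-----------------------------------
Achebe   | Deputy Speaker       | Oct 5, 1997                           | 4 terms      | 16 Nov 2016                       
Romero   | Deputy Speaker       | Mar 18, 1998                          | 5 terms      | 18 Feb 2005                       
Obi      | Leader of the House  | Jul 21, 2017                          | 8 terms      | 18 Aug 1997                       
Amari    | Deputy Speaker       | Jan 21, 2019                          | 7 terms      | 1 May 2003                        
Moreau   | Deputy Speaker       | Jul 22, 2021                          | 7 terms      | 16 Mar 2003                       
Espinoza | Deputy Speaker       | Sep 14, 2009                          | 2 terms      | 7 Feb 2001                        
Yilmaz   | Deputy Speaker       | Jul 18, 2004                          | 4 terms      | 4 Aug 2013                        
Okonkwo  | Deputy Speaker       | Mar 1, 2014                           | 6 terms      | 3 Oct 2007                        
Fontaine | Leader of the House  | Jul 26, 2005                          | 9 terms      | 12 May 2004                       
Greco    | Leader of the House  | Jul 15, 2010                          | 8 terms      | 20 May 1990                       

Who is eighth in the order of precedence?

Obi

By parliamentary office: Espinoza, Achebe, Yilmaz, Romero, Okonkwo, Amari and Moreau (Deputy Speaker); then Obi, Greco and Fontaine (Leader of the House).
Among Espinoza, Achebe, Yilmaz, Romero, Okonkwo, Amari and Moreau, by terms served (lower first): Espinoza (2 terms) before Achebe and Yilmaz (4 terms) before Romero (5 terms) before Okonkwo (6 terms) before Amari and Moreau (7 terms).
Among Achebe and Yilmaz, by date first returned to the chamber (later first): Achebe (16 Nov 2016) before Yilmaz (4 Aug 2013).
Among Amari and Moreau, by date first returned to the chamber (later first): Amari (1 May 2003) before Moreau (16 Mar 2003).
Among Obi, Greco and Fontaine, by terms served (lower first): Obi and Greco (8 terms) before Fontaine (9 terms).
Among Obi and Greco, by date first returned to the chamber (later first): Obi (18 Aug 1997) before Greco (20 May 1990).
Order: Espinoza, Achebe, Yilmaz, Romero, Okonkwo, Amari, Moreau, Obi, Greco, Fontaine.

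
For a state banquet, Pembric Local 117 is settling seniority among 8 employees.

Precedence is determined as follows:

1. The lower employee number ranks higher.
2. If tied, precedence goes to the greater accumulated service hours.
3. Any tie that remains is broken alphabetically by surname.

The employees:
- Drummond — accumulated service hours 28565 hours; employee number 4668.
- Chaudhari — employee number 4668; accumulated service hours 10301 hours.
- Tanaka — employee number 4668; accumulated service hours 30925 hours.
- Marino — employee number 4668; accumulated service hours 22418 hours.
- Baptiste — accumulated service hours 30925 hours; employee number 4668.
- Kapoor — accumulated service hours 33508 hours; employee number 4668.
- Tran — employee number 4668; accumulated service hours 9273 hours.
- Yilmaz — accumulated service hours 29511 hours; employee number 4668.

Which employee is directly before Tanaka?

Baptiste

By employee number (lower first): Kapoor, Baptiste, Tanaka, Yilmaz, Drummond, Marino, Chaudhari and Tran (each 4668).
Among Kapoor, Baptiste, Tanaka, Yilmaz, Drummond, Marino, Chaudhari and Tran, by accumulated service hours (higher first): Kapoor (33508 hours) before Baptiste and Tanaka (30925 hours) before Yilmaz (29511 hours) before Drummond (28565 hours) before Marino (22418 hours) before Chaudhari (10301 hours) before Tran (9273 hours).
Among Baptiste and Tanaka, alphabetically by surname: Baptiste before Tanaka.
Order: Kapoor, Baptiste, Tanaka, Yilmaz, Drummond, Marino, Chaudhari, Tran.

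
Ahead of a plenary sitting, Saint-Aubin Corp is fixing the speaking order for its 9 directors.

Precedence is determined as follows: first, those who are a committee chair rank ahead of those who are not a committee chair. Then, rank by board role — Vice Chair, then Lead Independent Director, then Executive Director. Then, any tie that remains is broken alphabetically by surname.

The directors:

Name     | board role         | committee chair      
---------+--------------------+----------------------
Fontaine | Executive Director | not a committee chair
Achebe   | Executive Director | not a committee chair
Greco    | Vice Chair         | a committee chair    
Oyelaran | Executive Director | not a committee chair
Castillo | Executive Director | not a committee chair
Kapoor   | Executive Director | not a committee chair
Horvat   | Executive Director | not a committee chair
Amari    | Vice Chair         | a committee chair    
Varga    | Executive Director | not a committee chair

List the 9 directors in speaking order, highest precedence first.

By the first rule: Amari and Greco (both a committee chair); then Achebe, Castillo, Fontaine, Horvat, Kapoor, Oyelaran and Varga (each not a committee chair).
Amari and Greco are each Vice Chair, so the next rule applies.
Among Amari and Greco, alphabetically by surname: Amari before Greco.
Achebe, Castillo, Fontaine, Horvat, Kapoor, Oyelaran and Varga are each Executive Director, so the next rule applies.
Among Achebe, Castillo, Fontaine, Horvat, Kapoor, Oyelaran and Varga, alphabetically by surname: Achebe before Castillo before Fontaine before Horvat before Kapoor before Oyelaran before Varga.
Full order: Amari, Greco, Achebe, Castillo, Fontaine, Horvat, Kapoor, Oyelaran, Varga.

Amari, Greco, Achebe, Castillo, Fontaine, Horvat, Kapoor, Oyelaran, Varga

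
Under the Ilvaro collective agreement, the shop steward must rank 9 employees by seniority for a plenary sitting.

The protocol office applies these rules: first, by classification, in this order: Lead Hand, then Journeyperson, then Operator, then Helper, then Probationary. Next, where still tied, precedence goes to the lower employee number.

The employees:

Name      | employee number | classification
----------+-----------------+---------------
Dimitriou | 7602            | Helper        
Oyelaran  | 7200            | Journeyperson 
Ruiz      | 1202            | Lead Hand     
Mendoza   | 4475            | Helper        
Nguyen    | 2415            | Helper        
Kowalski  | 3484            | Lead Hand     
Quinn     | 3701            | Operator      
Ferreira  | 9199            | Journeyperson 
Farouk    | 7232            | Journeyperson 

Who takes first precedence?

By classification: Ruiz and Kowalski (Lead Hand); then Oyelaran, Farouk and Ferreira (Journeyperson); then Quinn (Operator); then Nguyen, Mendoza and Dimitriou (Helper).
Among Ruiz and Kowalski, by employee number (lower first): Ruiz (1202) before Kowalski (3484).
Among Oyelaran, Farouk and Ferreira, by employee number (lower first): Oyelaran (7200) before Farouk (7232) before Ferreira (9199).
Among Nguyen, Mendoza and Dimitriou, by employee number (lower first): Nguyen (2415) before Mendoza (4475) before Dimitriou (7602).
Order: Ruiz, Kowalski, Oyelaran, Farouk, Ferreira, Quinn, Nguyen, Mendoza, Dimitriou.

Ruiz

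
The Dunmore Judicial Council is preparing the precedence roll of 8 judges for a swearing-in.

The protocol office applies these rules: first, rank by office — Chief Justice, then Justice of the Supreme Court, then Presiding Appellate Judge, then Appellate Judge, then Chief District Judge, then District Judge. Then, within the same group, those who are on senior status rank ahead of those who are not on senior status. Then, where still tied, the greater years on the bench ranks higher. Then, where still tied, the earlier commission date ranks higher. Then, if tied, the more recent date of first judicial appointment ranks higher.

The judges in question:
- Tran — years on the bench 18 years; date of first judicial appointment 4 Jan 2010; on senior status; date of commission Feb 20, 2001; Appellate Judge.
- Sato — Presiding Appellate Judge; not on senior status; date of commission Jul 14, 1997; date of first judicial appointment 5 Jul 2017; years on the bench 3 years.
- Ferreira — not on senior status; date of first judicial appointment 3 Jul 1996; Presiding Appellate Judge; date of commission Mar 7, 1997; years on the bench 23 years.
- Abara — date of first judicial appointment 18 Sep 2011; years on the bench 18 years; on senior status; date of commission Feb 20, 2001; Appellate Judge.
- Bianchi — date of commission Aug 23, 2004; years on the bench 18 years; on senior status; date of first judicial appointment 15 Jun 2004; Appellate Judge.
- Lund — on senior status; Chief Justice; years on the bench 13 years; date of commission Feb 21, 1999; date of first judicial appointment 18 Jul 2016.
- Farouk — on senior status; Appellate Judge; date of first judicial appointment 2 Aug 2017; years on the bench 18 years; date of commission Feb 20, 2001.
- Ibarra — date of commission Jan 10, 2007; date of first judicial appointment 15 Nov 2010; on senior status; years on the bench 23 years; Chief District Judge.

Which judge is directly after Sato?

By office: Lund (Chief Justice); then Ferreira and Sato (Presiding Appellate Judge); then Farouk, Abara, Tran and Bianchi (Appellate Judge); then Ibarra (Chief District Judge).
Ferreira and Sato are each not on senior status, so the next rule applies.
Among Ferreira and Sato, by years on the bench (higher first): Ferreira (23 years) before Sato (3 years).
Farouk, Abara, Tran and Bianchi are each on senior status, so the next rule applies.
Farouk, Abara, Tran and Bianchi all have years on the bench 18 years, so the next rule applies.
Among Farouk, Abara, Tran and Bianchi, by date of commission (earlier first): Farouk, Abara and Tran (Feb 20, 2001) before Bianchi (Aug 23, 2004).
Among Farouk, Abara and Tran, by date of first judicial appointment (later first): Farouk (2 Aug 2017) before Abara (18 Sep 2011) before Tran (4 Jan 2010).
Order: Lund, Ferreira, Sato, Farouk, Abara, Tran, Bianchi, Ibarra.

Farouk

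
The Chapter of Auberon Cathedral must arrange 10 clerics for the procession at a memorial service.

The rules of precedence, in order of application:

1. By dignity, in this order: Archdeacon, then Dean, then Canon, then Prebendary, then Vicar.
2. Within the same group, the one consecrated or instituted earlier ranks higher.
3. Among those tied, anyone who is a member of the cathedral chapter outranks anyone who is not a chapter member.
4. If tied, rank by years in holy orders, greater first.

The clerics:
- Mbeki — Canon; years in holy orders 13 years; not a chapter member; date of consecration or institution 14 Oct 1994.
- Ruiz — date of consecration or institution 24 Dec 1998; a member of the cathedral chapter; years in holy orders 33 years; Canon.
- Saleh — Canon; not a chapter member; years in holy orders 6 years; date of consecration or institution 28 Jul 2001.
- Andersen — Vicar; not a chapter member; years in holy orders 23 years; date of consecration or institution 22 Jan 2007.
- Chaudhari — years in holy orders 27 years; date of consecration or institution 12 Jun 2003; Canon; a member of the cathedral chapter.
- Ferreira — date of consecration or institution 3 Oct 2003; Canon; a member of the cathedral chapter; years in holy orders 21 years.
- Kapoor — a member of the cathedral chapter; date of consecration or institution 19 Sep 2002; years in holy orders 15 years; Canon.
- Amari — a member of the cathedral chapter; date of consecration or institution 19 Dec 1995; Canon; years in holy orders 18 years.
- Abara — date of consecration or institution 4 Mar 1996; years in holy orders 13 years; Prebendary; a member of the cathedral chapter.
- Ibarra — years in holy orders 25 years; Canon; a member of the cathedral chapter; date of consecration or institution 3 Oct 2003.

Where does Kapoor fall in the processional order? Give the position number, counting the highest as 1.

By dignity: Mbeki, Amari, Ruiz, Saleh, Kapoor, Chaudhari, Ibarra and Ferreira (Canon); then Abara (Prebendary); then Andersen (Vicar).
Among Mbeki, Amari, Ruiz, Saleh, Kapoor, Chaudhari, Ibarra and Ferreira, by date of consecration or institution (earlier first): Mbeki (14 Oct 1994) before Amari (19 Dec 1995) before Ruiz (24 Dec 1998) before Saleh (28 Jul 2001) before Kapoor (19 Sep 2002) before Chaudhari (12 Jun 2003) before Ibarra and Ferreira (3 Oct 2003).
Ibarra and Ferreira are each a member of the cathedral chapter, so the next rule applies.
Among Ibarra and Ferreira, by years in holy orders (higher first): Ibarra (25 years) before Ferreira (21 years).
Order: Mbeki, Amari, Ruiz, Saleh, Kapoor, Chaudhari, Ibarra, Ferreira, Abara, Andersen. So position 5.

5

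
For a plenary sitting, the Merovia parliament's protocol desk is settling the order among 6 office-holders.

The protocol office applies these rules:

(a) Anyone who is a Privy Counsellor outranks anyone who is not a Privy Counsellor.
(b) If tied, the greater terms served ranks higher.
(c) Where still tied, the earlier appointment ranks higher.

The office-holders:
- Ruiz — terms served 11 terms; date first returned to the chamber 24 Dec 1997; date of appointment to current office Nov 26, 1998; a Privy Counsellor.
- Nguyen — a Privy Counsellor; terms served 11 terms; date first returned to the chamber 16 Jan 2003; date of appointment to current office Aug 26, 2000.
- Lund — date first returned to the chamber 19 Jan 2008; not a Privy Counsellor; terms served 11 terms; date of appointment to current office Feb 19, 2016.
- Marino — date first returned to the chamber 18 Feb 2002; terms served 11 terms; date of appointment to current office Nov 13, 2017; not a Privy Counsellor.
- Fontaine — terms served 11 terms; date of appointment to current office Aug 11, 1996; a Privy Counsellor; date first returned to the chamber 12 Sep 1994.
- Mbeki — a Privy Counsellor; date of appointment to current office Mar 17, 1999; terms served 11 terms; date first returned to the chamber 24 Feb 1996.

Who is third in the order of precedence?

By the first rule: Fontaine, Ruiz, Mbeki and Nguyen (each a Privy Counsellor); then Lund and Marino (both not a Privy Counsellor).
Fontaine, Ruiz, Mbeki and Nguyen all have terms served 11 terms, so the next rule applies.
Among Fontaine, Ruiz, Mbeki and Nguyen, by date of appointment to current office (earlier first): Fontaine (Aug 11, 1996) before Ruiz (Nov 26, 1998) before Mbeki (Mar 17, 1999) before Nguyen (Aug 26, 2000).
Lund and Marino both have terms served 11 terms, so the next rule applies.
Among Lund and Marino, by date of appointment to current office (earlier first): Lund (Feb 19, 2016) before Marino (Nov 13, 2017).
Order: Fontaine, Ruiz, Mbeki, Nguyen, Lund, Marino.

Mbeki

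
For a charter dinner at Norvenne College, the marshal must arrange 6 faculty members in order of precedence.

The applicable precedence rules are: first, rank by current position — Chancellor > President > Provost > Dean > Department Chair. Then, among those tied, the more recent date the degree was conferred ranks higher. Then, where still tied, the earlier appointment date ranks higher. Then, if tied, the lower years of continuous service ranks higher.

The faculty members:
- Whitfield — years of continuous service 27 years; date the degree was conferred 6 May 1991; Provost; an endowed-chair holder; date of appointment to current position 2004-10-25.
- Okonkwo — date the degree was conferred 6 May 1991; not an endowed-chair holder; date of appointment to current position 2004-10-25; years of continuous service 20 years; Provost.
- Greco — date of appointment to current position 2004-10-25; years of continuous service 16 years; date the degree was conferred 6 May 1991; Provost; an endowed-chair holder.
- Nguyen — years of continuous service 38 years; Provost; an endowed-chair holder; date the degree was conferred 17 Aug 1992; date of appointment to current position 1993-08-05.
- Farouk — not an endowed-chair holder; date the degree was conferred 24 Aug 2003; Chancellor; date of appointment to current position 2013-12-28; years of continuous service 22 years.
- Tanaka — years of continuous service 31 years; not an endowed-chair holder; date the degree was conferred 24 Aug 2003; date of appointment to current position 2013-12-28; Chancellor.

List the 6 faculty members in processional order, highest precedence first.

Farouk, Tanaka, Nguyen, Greco, Okonkwo, Whitfield

By current position: Farouk and Tanaka (Chancellor); then Nguyen, Greco, Okonkwo and Whitfield (Provost).
Farouk and Tanaka both have date the degree was conferred 24 Aug 2003, so the next rule applies.
Farouk and Tanaka both have date of appointment to current position 2013-12-28, so the next rule applies.
Among Farouk and Tanaka, by years of continuous service (lower first): Farouk (22 years) before Tanaka (31 years).
Among Nguyen, Greco, Okonkwo and Whitfield, by date the degree was conferred (later first): Nguyen (17 Aug 1992) before Greco, Okonkwo and Whitfield (6 May 1991).
Greco, Okonkwo and Whitfield all have date of appointment to current position 2004-10-25, so the next rule applies.
Among Greco, Okonkwo and Whitfield, by years of continuous service (lower first): Greco (16 years) before Okonkwo (20 years) before Whitfield (27 years).
Full order: Farouk, Tanaka, Nguyen, Greco, Okonkwo, Whitfield.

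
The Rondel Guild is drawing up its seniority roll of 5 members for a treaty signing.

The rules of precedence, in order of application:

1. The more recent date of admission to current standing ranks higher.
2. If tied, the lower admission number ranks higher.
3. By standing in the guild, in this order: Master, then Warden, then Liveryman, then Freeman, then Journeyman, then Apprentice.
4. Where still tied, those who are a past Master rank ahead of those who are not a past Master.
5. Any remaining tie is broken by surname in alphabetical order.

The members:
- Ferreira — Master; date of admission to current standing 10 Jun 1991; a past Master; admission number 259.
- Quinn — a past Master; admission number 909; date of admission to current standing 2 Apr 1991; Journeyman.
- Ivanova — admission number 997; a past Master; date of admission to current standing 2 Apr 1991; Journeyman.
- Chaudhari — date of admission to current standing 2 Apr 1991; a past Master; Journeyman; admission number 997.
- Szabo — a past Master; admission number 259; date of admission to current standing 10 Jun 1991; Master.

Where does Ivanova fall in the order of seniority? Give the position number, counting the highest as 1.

5

By date of admission to current standing (later first): Ferreira and Szabo (both 10 Jun 1991); then Quinn, Chaudhari and Ivanova (each 2 Apr 1991).
Ferreira and Szabo both have admission number 259, so the next rule applies.
Ferreira and Szabo are each Master, so the next rule applies.
Ferreira and Szabo are each a past Master, so the next rule applies.
Among Ferreira and Szabo, alphabetically by surname: Ferreira before Szabo.
Among Quinn, Chaudhari and Ivanova, by admission number (lower first): Quinn (909) before Chaudhari and Ivanova (997).
Chaudhari and Ivanova are each Journeyman, so the next rule applies.
Chaudhari and Ivanova are each a past Master, so the next rule applies.
Among Chaudhari and Ivanova, alphabetically by surname: Chaudhari before Ivanova.
Order: Ferreira, Szabo, Quinn, Chaudhari, Ivanova. So position 5.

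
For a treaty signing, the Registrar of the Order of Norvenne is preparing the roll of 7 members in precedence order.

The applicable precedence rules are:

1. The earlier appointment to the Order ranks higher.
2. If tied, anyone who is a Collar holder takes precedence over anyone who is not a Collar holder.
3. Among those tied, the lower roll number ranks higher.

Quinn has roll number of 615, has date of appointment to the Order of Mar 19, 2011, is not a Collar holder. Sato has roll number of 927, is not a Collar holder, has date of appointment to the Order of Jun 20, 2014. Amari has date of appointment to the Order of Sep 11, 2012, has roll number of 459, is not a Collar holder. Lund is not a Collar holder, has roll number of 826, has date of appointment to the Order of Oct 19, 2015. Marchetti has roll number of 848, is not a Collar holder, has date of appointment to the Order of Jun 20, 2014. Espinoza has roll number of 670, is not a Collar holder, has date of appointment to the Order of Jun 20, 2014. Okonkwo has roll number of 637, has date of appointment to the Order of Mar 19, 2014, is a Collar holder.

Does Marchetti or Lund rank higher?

Marchetti

By date of appointment to the Order (earlier first): Quinn (Mar 19, 2011); then Amari (Sep 11, 2012); then Okonkwo (Mar 19, 2014); then Espinoza, Marchetti and Sato (each Jun 20, 2014); then Lund (Oct 19, 2015).
Espinoza, Marchetti and Sato are each not a Collar holder, so the next rule applies.
Among Espinoza, Marchetti and Sato, by roll number (lower first): Espinoza (670) before Marchetti (848) before Sato (927).
So Marchetti takes precedence.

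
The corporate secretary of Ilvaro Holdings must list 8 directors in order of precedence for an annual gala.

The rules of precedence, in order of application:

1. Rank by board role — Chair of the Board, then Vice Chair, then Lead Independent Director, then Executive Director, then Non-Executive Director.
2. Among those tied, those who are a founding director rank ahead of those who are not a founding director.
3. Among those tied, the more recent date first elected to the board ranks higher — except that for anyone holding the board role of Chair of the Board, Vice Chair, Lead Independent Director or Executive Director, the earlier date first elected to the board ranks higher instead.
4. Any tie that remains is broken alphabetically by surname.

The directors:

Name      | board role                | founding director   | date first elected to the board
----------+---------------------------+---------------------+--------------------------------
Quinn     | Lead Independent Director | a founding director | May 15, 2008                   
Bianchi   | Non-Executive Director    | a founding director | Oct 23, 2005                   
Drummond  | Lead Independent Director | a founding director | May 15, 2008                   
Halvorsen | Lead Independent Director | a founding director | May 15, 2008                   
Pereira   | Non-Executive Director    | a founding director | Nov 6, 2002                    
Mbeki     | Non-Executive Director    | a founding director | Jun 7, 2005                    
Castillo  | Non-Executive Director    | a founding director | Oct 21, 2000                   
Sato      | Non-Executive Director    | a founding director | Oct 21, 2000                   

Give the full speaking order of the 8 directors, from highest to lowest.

Drummond, Halvorsen, Quinn, Bianchi, Mbeki, Pereira, Castillo, Sato

By board role: Drummond, Halvorsen and Quinn (Lead Independent Director); then Bianchi, Mbeki, Pereira, Castillo and Sato (Non-Executive Director).
Drummond, Halvorsen and Quinn are each a founding director, so the next rule applies.
Drummond, Halvorsen and Quinn all have date first elected to the board May 15, 2008, so the next rule applies.
Among Drummond, Halvorsen and Quinn, alphabetically by surname: Drummond before Halvorsen before Quinn.
Bianchi, Mbeki, Pereira, Castillo and Sato are each a founding director, so the next rule applies.
Among Bianchi, Mbeki, Pereira, Castillo and Sato, by date first elected to the board (later first): Bianchi (Oct 23, 2005) before Mbeki (Jun 7, 2005) before Pereira (Nov 6, 2002) before Castillo and Sato (Oct 21, 2000).
Among Castillo and Sato, alphabetically by surname: Castillo before Sato.
Full order: Drummond, Halvorsen, Quinn, Bianchi, Mbeki, Pereira, Castillo, Sato.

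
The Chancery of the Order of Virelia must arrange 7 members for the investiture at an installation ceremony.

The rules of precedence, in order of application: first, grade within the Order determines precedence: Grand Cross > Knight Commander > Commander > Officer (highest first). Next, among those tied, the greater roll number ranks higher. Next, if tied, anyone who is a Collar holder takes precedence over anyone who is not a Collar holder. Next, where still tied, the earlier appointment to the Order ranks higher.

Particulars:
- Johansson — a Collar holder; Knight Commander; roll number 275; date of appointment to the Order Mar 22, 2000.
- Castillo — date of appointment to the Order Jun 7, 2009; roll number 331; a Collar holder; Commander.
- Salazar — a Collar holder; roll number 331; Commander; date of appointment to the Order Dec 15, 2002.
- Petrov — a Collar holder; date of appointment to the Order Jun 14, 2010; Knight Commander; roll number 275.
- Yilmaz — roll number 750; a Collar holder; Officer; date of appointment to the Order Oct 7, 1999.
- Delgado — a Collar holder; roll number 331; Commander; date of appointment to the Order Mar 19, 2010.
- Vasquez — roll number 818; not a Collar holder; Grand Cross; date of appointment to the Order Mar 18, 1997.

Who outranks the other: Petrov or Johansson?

By grade within the Order: Vasquez (Grand Cross); then Johansson and Petrov (Knight Commander); then Salazar, Castillo and Delgado (Commander); then Yilmaz (Officer).
Johansson and Petrov both have roll number 275, so the next rule applies.
Johansson and Petrov are each a Collar holder, so the next rule applies.
Among Johansson and Petrov, by date of appointment to the Order (earlier first): Johansson (Mar 22, 2000) before Petrov (Jun 14, 2010).
Salazar, Castillo and Delgado all have roll number 331, so the next rule applies.
Salazar, Castillo and Delgado are each a Collar holder, so the next rule applies.
Among Salazar, Castillo and Delgado, by date of appointment to the Order (earlier first): Salazar (Dec 15, 2002) before Castillo (Jun 7, 2009) before Delgado (Mar 19, 2010).
So Johansson takes precedence.

Johansson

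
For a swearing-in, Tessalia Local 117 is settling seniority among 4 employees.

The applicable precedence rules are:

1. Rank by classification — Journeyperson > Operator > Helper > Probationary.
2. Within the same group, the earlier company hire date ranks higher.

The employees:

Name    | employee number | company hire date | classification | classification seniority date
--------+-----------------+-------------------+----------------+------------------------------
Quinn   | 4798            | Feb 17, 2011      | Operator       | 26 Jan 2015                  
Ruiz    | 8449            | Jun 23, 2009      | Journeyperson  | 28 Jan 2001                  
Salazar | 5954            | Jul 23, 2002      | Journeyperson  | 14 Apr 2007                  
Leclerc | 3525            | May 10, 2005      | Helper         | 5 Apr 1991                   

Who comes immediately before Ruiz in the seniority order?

Salazar

By classification: Salazar and Ruiz (Journeyperson); then Quinn (Operator); then Leclerc (Helper).
Among Salazar and Ruiz, by company hire date (earlier first): Salazar (Jul 23, 2002) before Ruiz (Jun 23, 2009).
Order: Salazar, Ruiz, Quinn, Leclerc.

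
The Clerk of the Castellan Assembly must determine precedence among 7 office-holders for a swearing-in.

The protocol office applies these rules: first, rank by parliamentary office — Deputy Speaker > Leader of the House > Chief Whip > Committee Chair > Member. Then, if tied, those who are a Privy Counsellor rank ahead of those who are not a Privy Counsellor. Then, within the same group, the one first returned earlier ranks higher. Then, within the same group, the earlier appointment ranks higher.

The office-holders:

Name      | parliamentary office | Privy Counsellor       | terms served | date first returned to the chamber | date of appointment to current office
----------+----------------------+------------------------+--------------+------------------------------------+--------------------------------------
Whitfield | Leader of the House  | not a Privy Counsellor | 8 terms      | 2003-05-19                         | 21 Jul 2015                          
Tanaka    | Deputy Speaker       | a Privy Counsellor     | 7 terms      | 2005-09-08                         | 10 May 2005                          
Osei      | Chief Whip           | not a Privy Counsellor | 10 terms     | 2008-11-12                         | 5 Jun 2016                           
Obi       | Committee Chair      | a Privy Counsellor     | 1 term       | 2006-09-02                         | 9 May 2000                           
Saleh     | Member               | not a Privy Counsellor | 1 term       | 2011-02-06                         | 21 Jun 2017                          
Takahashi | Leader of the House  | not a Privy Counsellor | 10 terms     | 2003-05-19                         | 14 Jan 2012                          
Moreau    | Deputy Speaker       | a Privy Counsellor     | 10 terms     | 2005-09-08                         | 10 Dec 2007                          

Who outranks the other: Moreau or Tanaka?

By parliamentary office: Tanaka and Moreau (Deputy Speaker); then Takahashi and Whitfield (Leader of the House); then Osei (Chief Whip); then Obi (Committee Chair); then Saleh (Member).
Tanaka and Moreau are each a Privy Counsellor, so the next rule applies.
Tanaka and Moreau both have date first returned to the chamber 2005-09-08, so the next rule applies.
Among Tanaka and Moreau, by date of appointment to current office (earlier first): Tanaka (10 May 2005) before Moreau (10 Dec 2007).
Takahashi and Whitfield are each not a Privy Counsellor, so the next rule applies.
Takahashi and Whitfield both have date first returned to the chamber 2003-05-19, so the next rule applies.
Among Takahashi and Whitfield, by date of appointment to current office (earlier first): Takahashi (14 Jan 2012) before Whitfield (21 Jul 2015).
So Tanaka takes precedence.

Tanaka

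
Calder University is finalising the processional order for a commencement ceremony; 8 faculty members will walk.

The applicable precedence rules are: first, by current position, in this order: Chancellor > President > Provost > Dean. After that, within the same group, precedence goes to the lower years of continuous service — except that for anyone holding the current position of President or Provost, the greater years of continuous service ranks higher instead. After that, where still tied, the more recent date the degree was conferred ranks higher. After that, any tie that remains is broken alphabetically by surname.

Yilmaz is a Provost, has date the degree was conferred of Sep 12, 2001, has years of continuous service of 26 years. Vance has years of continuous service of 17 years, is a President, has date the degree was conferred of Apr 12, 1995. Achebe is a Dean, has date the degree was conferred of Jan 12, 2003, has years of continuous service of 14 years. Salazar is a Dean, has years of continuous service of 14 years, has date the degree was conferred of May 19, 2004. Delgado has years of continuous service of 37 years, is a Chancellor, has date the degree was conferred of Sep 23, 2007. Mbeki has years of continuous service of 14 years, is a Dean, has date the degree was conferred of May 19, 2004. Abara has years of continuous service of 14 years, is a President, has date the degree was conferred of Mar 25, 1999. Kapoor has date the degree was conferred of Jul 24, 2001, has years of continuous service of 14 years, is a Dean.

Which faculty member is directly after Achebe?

By current position: Delgado (Chancellor); then Vance and Abara (President); then Yilmaz (Provost); then Mbeki, Salazar, Achebe and Kapoor (Dean).
Among Vance and Abara, by years of continuous service (higher first) (reversed rule for this group): Vance (17 years) before Abara (14 years).
Mbeki, Salazar, Achebe and Kapoor all have years of continuous service 14 years, so the next rule applies.
Among Mbeki, Salazar, Achebe and Kapoor, by date the degree was conferred (later first): Mbeki and Salazar (May 19, 2004) before Achebe (Jan 12, 2003) before Kapoor (Jul 24, 2001).
Among Mbeki and Salazar, alphabetically by surname: Mbeki before Salazar.
Order: Delgado, Vance, Abara, Yilmaz, Mbeki, Salazar, Achebe, Kapoor.

Kapoor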